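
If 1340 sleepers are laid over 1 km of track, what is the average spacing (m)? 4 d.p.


Spacing = 1000 m / number of sleepers
Spacing = 1000 / 1340
Spacing = 0.7463 m

0.7463


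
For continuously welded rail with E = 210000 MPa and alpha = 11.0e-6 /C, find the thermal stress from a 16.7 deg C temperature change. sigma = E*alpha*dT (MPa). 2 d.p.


sigma = E * alpha * dT
sigma = 210000 * 11.0e-6 * 16.7
sigma = 2.31 * 16.7
sigma = 38.58 MPa

38.58


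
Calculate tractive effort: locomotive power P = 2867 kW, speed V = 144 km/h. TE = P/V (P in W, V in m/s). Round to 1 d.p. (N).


Convert: P = 2867 kW = 2867000 W
V = 144 / 3.6 = 40.0 m/s
TE = 2867000 / 40.0
TE = 71675.0 N

71675.0


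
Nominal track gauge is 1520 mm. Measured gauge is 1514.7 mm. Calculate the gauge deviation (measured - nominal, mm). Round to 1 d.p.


Deviation = measured - nominal
Deviation = 1514.7 - 1520
Deviation = -5.3 mm

-5.3


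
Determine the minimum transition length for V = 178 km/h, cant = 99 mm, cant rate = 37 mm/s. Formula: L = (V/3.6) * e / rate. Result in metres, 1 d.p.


Convert speed: V = 178 / 3.6 = 49.4444 m/s
L = 49.4444 * 99 / 37
L = 4895.0 / 37
L = 132.3 m

132.3


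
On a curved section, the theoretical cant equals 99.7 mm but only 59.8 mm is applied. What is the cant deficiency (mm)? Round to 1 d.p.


Cant deficiency = equilibrium cant - actual cant
CD = 99.7 - 59.8
CD = 39.9 mm

39.9


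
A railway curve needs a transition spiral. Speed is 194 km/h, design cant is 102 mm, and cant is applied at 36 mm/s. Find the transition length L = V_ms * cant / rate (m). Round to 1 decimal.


Convert speed: V = 194 / 3.6 = 53.8889 m/s
L = 53.8889 * 102 / 36
L = 5496.6667 / 36
L = 152.7 m

152.7


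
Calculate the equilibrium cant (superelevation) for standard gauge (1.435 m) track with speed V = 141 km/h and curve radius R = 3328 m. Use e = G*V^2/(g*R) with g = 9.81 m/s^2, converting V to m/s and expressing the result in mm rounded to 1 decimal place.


Convert speed: V = 141 / 3.6 = 39.1667 m/s
Apply formula: e = 1.435 * 39.1667^2 / (9.81 * 3328)
e = 1.435 * 1534.0278 / 32647.68
e = 0.067427 m = 67.4 mm

67.4


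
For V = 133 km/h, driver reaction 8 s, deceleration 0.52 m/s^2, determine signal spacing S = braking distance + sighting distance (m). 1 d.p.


V = 133 / 3.6 = 36.9444 m/s
Braking distance = 36.9444^2 / (2*0.52) = 1312.3961 m
Sighting distance = 36.9444 * 8 = 295.5556 m
S = 1312.3961 + 295.5556 = 1608.0 m

1608.0


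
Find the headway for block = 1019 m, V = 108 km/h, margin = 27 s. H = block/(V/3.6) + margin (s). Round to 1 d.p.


V = 108 / 3.6 = 30.0 m/s
Block traversal time = 1019 / 30.0 = 33.9667 s
Headway = 33.9667 + 27
Headway = 61.0 s

61.0


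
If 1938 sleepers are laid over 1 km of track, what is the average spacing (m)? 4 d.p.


Spacing = 1000 m / number of sleepers
Spacing = 1000 / 1938
Spacing = 0.5160 m

0.5160


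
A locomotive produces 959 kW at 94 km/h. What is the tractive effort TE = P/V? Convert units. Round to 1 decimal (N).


Convert: P = 959 kW = 959000 W
V = 94 / 3.6 = 26.1111 m/s
TE = 959000 / 26.1111
TE = 36727.7 N

36727.7


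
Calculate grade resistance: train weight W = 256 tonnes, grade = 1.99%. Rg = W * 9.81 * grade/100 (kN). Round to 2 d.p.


Rg = W * 9.81 * grade / 100
Rg = 256 * 9.81 * 1.99 / 100
Rg = 2511.36 * 0.0199
Rg = 49.98 kN

49.98


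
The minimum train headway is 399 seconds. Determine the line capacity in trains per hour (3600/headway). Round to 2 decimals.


Capacity = 3600 / headway
Capacity = 3600 / 399
Capacity = 9.02 trains/hour

9.02


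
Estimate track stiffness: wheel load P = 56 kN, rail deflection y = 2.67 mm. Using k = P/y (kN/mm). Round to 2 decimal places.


Track stiffness k = P / y
k = 56 / 2.67
k = 20.97 kN/mm

20.97


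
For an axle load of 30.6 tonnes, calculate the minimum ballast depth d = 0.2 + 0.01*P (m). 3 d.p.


d = 0.2 + 0.01 * 30.6
d = 0.2 + 0.306
d = 0.506 m

0.506


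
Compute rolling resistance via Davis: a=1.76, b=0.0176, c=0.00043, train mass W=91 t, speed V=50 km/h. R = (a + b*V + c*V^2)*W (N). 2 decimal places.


b*V = 0.0176 * 50 = 0.88
c*V^2 = 0.00043 * 2500 = 1.075
R_per_t = 1.76 + 0.88 + 1.075 = 3.715 N/t
R_total = 3.715 * 91 = 338.07 N

338.07


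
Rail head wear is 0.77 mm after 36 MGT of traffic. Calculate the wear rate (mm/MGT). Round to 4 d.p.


Wear rate = total wear / cumulative tonnage
Rate = 0.77 / 36
Rate = 0.0214 mm/MGT

0.0214


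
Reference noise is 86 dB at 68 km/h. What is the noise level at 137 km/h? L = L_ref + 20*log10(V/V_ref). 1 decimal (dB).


V/V_ref = 137 / 68 = 2.014706
log10(2.014706) = 0.304212
20 * 0.304212 = 6.0842
L = 86 + 6.0842 = 92.1 dB

92.1


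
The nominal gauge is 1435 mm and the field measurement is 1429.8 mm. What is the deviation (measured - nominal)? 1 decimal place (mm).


Deviation = measured - nominal
Deviation = 1429.8 - 1435
Deviation = -5.2 mm

-5.2


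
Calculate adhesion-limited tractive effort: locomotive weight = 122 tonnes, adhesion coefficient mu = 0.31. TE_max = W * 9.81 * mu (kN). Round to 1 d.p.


TE_max = W * g * mu
TE_max = 122 * 9.81 * 0.31
TE_max = 1196.82 * 0.31
TE_max = 371.0 kN

371.0


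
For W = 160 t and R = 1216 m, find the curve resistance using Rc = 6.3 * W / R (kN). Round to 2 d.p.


Rc = 6.3 * W / R
Rc = 6.3 * 160 / 1216
Rc = 1008.0 / 1216
Rc = 0.83 kN

0.83


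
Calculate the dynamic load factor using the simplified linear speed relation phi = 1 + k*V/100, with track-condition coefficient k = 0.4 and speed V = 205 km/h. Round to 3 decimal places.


phi = 1 + k * V / 100
phi = 1 + 0.4 * 205 / 100
phi = 1 + 0.82
phi = 1.820

1.820


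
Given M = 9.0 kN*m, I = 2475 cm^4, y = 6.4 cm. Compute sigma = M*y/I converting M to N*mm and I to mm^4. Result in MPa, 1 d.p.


Convert units:
M = 9.0 kN*m = 9000000 N*mm
y = 6.4 cm = 64 mm
I = 2475 cm^4 = 24750000 mm^4
sigma = 9000000 * 64 / 24750000
sigma = 23.3 MPa

23.3


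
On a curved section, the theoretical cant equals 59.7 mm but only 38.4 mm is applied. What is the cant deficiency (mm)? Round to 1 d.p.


Cant deficiency = equilibrium cant - actual cant
CD = 59.7 - 38.4
CD = 21.3 mm

21.3


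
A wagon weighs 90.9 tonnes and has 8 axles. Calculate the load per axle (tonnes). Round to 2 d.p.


Load per axle = total weight / number of axles
Load = 90.9 / 8
Load = 11.36 tonnes

11.36


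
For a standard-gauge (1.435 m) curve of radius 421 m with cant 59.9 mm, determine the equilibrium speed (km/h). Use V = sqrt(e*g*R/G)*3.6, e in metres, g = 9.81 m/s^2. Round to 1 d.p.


Convert cant: e = 59.9 mm = 0.0599 m
V_ms = sqrt(0.0599 * 9.81 * 421 / 1.435)
V_ms = sqrt(172.395539) = 13.1299 m/s
V = 13.1299 * 3.6 = 47.3 km/h

47.3


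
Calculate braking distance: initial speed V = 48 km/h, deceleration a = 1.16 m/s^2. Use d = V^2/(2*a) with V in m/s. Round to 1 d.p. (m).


Convert speed: V = 48 / 3.6 = 13.3333 m/s
V^2 = 177.7778
d = 177.7778 / (2 * 1.16)
d = 177.7778 / 2.32
d = 76.6 m

76.6


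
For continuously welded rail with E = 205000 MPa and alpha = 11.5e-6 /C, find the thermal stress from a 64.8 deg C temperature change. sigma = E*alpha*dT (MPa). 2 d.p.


sigma = E * alpha * dT
sigma = 205000 * 11.5e-6 * 64.8
sigma = 2.3575 * 64.8
sigma = 152.77 MPa

152.77


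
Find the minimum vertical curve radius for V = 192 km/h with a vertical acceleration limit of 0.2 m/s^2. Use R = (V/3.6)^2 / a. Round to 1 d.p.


Convert speed: V = 192 / 3.6 = 53.3333 m/s
V^2 = 2844.4444 m^2/s^2
R_v = 2844.4444 / 0.2
R_v = 14222.2 m

14222.2


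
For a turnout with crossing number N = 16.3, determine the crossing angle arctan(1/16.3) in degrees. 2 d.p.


1/N = 1/16.3 = 0.06135
angle = arctan(0.06135) = 0.061273 rad
angle = 0.061273 * 180/pi = 3.51 degrees

3.51


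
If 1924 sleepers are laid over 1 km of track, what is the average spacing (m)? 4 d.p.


Spacing = 1000 m / number of sleepers
Spacing = 1000 / 1924
Spacing = 0.5198 m

0.5198


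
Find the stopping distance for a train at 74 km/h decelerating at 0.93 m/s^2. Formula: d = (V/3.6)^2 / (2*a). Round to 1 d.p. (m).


Convert speed: V = 74 / 3.6 = 20.5556 m/s
V^2 = 422.5309
d = 422.5309 / (2 * 0.93)
d = 422.5309 / 1.86
d = 227.2 m

227.2


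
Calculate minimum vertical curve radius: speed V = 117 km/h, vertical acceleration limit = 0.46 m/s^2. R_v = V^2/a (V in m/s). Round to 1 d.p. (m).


Convert speed: V = 117 / 3.6 = 32.5 m/s
V^2 = 1056.25 m^2/s^2
R_v = 1056.25 / 0.46
R_v = 2296.2 m

2296.2


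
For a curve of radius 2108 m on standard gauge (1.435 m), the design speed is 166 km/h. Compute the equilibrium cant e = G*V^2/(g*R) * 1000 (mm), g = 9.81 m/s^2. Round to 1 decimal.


Convert speed: V = 166 / 3.6 = 46.1111 m/s
Apply formula: e = 1.435 * 46.1111^2 / (9.81 * 2108)
e = 1.435 * 2126.2346 / 20679.48
e = 0.147545 m = 147.5 mm

147.5


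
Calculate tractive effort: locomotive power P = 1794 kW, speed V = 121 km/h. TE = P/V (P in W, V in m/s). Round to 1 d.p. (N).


Convert: P = 1794 kW = 1794000 W
V = 121 / 3.6 = 33.6111 m/s
TE = 1794000 / 33.6111
TE = 53375.2 N

53375.2


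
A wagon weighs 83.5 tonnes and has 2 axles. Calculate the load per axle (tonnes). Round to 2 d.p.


Load per axle = total weight / number of axles
Load = 83.5 / 2
Load = 41.75 tonnes

41.75


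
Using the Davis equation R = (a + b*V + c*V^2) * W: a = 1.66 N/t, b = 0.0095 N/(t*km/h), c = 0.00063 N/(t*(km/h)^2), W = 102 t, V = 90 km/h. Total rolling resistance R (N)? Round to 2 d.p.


b*V = 0.0095 * 90 = 0.855
c*V^2 = 0.00063 * 8100 = 5.103
R_per_t = 1.66 + 0.855 + 5.103 = 7.618 N/t
R_total = 7.618 * 102 = 777.04 N

777.04


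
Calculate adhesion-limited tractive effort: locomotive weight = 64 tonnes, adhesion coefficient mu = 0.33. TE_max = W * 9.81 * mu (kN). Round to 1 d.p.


TE_max = W * g * mu
TE_max = 64 * 9.81 * 0.33
TE_max = 627.84 * 0.33
TE_max = 207.2 kN

207.2


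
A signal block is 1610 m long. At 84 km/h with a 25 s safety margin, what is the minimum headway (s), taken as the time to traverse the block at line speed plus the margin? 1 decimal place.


V = 84 / 3.6 = 23.3333 m/s
Block traversal time = 1610 / 23.3333 = 69.0 s
Headway = 69.0 + 25
Headway = 94.0 s

94.0


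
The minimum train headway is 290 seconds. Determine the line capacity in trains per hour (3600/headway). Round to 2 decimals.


Capacity = 3600 / headway
Capacity = 3600 / 290
Capacity = 12.41 trains/hour

12.41


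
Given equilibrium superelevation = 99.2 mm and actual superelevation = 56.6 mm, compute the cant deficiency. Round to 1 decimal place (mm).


Cant deficiency = equilibrium cant - actual cant
CD = 99.2 - 56.6
CD = 42.6 mm

42.6


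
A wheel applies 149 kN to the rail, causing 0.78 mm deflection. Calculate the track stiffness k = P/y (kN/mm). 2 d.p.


Track stiffness k = P / y
k = 149 / 0.78
k = 191.03 kN/mm

191.03


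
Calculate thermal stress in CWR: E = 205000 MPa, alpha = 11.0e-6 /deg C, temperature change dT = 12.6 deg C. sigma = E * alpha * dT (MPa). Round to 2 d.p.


sigma = E * alpha * dT
sigma = 205000 * 11.0e-6 * 12.6
sigma = 2.255 * 12.6
sigma = 28.41 MPa

28.41


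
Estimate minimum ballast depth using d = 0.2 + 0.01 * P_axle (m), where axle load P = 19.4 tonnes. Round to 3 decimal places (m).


d = 0.2 + 0.01 * 19.4
d = 0.2 + 0.194
d = 0.394 m

0.394


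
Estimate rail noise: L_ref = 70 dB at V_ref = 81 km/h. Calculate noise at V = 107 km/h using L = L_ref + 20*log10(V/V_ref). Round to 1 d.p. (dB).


V/V_ref = 107 / 81 = 1.320988
log10(1.320988) = 0.120899
20 * 0.120899 = 2.418
L = 70 + 2.418 = 72.4 dB

72.4


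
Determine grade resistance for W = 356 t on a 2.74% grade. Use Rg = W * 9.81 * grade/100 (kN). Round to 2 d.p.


Rg = W * 9.81 * grade / 100
Rg = 356 * 9.81 * 2.74 / 100
Rg = 3492.36 * 0.0274
Rg = 95.69 kN

95.69


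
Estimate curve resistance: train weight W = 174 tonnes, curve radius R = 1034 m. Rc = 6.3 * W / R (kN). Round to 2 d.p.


Rc = 6.3 * W / R
Rc = 6.3 * 174 / 1034
Rc = 1096.2 / 1034
Rc = 1.06 kN

1.06


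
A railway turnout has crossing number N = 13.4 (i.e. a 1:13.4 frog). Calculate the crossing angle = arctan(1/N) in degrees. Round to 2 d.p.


1/N = 1/13.4 = 0.074627
angle = arctan(0.074627) = 0.074489 rad
angle = 0.074489 * 180/pi = 4.27 degrees

4.27


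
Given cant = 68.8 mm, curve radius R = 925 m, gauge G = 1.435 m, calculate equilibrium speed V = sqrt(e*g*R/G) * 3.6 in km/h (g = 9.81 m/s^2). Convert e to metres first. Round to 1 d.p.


Convert cant: e = 68.8 mm = 0.0688 m
V_ms = sqrt(0.0688 * 9.81 * 925 / 1.435)
V_ms = sqrt(435.058118) = 20.858 m/s
V = 20.858 * 3.6 = 75.1 km/h

75.1


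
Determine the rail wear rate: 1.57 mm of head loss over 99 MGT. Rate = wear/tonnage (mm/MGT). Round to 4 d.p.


Wear rate = total wear / cumulative tonnage
Rate = 1.57 / 99
Rate = 0.0159 mm/MGT

0.0159


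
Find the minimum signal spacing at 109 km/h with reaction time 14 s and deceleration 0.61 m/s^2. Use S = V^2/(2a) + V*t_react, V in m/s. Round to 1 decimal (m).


V = 109 / 3.6 = 30.2778 m/s
Braking distance = 30.2778^2 / (2*0.61) = 751.4294 m
Sighting distance = 30.2778 * 14 = 423.8889 m
S = 751.4294 + 423.8889 = 1175.3 m

1175.3


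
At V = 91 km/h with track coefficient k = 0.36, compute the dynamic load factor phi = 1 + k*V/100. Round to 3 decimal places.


phi = 1 + k * V / 100
phi = 1 + 0.36 * 91 / 100
phi = 1 + 0.3276
phi = 1.328

1.328


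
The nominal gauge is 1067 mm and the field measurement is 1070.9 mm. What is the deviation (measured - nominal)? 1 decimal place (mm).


Deviation = measured - nominal
Deviation = 1070.9 - 1067
Deviation = 3.9 mm

3.9


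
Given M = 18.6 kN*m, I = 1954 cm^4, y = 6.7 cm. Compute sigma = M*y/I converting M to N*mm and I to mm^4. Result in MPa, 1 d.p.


Convert units:
M = 18.6 kN*m = 18600000 N*mm
y = 6.7 cm = 67 mm
I = 1954 cm^4 = 19540000 mm^4
sigma = 18600000 * 67 / 19540000
sigma = 63.8 MPa

63.8


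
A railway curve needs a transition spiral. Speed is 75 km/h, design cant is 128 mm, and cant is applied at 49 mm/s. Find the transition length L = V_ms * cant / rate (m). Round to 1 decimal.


Convert speed: V = 75 / 3.6 = 20.8333 m/s
L = 20.8333 * 128 / 49
L = 2666.6667 / 49
L = 54.4 m

54.4


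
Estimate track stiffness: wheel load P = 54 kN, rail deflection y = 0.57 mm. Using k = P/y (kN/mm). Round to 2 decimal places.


Track stiffness k = P / y
k = 54 / 0.57
k = 94.74 kN/mm

94.74


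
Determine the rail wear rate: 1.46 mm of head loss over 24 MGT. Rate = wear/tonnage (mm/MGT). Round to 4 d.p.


Wear rate = total wear / cumulative tonnage
Rate = 1.46 / 24
Rate = 0.0608 mm/MGT

0.0608


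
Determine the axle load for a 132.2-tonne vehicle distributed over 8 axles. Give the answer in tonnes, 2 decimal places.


Load per axle = total weight / number of axles
Load = 132.2 / 8
Load = 16.53 tonnes

16.53


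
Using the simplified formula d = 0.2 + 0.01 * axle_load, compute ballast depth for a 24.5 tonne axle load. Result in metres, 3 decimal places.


d = 0.2 + 0.01 * 24.5
d = 0.2 + 0.245
d = 0.445 m

0.445


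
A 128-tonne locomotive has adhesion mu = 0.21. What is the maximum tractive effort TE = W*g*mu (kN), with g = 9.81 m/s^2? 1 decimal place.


TE_max = W * g * mu
TE_max = 128 * 9.81 * 0.21
TE_max = 1255.68 * 0.21
TE_max = 263.7 kN

263.7


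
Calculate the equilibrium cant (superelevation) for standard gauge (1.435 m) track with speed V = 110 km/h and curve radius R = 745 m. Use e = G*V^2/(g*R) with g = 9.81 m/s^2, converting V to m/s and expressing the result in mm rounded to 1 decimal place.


Convert speed: V = 110 / 3.6 = 30.5556 m/s
Apply formula: e = 1.435 * 30.5556^2 / (9.81 * 745)
e = 1.435 * 933.642 / 7308.45
e = 0.183319 m = 183.3 mm

183.3


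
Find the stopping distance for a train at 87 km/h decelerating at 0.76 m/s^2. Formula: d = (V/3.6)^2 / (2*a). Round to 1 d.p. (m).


Convert speed: V = 87 / 3.6 = 24.1667 m/s
V^2 = 584.0278
d = 584.0278 / (2 * 0.76)
d = 584.0278 / 1.52
d = 384.2 m

384.2


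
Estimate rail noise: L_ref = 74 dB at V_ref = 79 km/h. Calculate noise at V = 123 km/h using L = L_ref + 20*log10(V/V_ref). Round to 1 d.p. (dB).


V/V_ref = 123 / 79 = 1.556962
log10(1.556962) = 0.192278
20 * 0.192278 = 3.8456
L = 74 + 3.8456 = 77.8 dB

77.8


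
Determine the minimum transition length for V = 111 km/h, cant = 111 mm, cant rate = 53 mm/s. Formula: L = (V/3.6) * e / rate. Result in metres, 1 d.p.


Convert speed: V = 111 / 3.6 = 30.8333 m/s
L = 30.8333 * 111 / 53
L = 3422.5 / 53
L = 64.6 m

64.6


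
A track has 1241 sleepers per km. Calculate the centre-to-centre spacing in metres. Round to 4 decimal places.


Spacing = 1000 m / number of sleepers
Spacing = 1000 / 1241
Spacing = 0.8058 m

0.8058


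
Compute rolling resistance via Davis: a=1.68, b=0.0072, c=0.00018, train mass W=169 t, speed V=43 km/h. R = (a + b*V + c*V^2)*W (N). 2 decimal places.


b*V = 0.0072 * 43 = 0.3096
c*V^2 = 0.00018 * 1849 = 0.33282
R_per_t = 1.68 + 0.3096 + 0.33282 = 2.32242 N/t
R_total = 2.32242 * 169 = 392.49 N

392.49


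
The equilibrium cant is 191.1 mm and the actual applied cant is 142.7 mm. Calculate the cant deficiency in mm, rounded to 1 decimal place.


Cant deficiency = equilibrium cant - actual cant
CD = 191.1 - 142.7
CD = 48.4 mm

48.4


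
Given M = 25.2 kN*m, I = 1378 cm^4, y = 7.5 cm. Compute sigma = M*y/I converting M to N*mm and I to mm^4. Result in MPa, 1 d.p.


Convert units:
M = 25.2 kN*m = 25200000 N*mm
y = 7.5 cm = 75 mm
I = 1378 cm^4 = 13780000 mm^4
sigma = 25200000 * 75 / 13780000
sigma = 137.2 MPa

137.2


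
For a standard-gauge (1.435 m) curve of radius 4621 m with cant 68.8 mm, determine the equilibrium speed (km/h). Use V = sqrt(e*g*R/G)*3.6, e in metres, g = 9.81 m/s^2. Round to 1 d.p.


Convert cant: e = 68.8 mm = 0.0688 m
V_ms = sqrt(0.0688 * 9.81 * 4621 / 1.435)
V_ms = sqrt(2173.40926) = 46.6198 m/s
V = 46.6198 * 3.6 = 167.8 km/h

167.8


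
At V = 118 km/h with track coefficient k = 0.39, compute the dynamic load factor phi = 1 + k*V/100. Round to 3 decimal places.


phi = 1 + k * V / 100
phi = 1 + 0.39 * 118 / 100
phi = 1 + 0.4602
phi = 1.460

1.460


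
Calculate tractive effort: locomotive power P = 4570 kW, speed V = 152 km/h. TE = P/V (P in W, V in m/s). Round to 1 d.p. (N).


Convert: P = 4570 kW = 4570000 W
V = 152 / 3.6 = 42.2222 m/s
TE = 4570000 / 42.2222
TE = 108236.8 N

108236.8


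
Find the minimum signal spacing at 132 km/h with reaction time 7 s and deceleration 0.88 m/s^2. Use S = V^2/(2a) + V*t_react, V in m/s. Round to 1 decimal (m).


V = 132 / 3.6 = 36.6667 m/s
Braking distance = 36.6667^2 / (2*0.88) = 763.8889 m
Sighting distance = 36.6667 * 7 = 256.6667 m
S = 763.8889 + 256.6667 = 1020.6 m

1020.6


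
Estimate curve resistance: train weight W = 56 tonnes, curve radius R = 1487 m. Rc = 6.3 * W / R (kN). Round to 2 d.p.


Rc = 6.3 * W / R
Rc = 6.3 * 56 / 1487
Rc = 352.8 / 1487
Rc = 0.24 kN

0.24


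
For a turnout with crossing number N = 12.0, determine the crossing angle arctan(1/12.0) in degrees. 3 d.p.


1/N = 1/12.0 = 0.083333
angle = arctan(0.083333) = 0.083141 rad
angle = 0.083141 * 180/pi = 4.764 degrees

4.764


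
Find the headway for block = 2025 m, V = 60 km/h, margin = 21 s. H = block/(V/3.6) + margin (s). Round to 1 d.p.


V = 60 / 3.6 = 16.6667 m/s
Block traversal time = 2025 / 16.6667 = 121.5 s
Headway = 121.5 + 21
Headway = 142.5 s

142.5


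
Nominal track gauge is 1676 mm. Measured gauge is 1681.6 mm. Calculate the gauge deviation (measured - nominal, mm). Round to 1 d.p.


Deviation = measured - nominal
Deviation = 1681.6 - 1676
Deviation = 5.6 mm

5.6


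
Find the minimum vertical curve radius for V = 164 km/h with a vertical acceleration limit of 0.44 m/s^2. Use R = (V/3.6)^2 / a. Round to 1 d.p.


Convert speed: V = 164 / 3.6 = 45.5556 m/s
V^2 = 2075.3086 m^2/s^2
R_v = 2075.3086 / 0.44
R_v = 4716.6 m

4716.6


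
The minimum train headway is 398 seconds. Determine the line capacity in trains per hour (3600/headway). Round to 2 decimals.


Capacity = 3600 / headway
Capacity = 3600 / 398
Capacity = 9.05 trains/hour

9.05


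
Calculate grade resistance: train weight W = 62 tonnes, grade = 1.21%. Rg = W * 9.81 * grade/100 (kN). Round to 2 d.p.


Rg = W * 9.81 * grade / 100
Rg = 62 * 9.81 * 1.21 / 100
Rg = 608.22 * 0.0121
Rg = 7.36 kN

7.36


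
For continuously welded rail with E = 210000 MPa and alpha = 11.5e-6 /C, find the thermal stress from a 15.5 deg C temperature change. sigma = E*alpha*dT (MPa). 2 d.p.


sigma = E * alpha * dT
sigma = 210000 * 11.5e-6 * 15.5
sigma = 2.415 * 15.5
sigma = 37.43 MPa

37.43


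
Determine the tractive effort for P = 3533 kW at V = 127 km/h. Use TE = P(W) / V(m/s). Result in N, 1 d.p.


Convert: P = 3533 kW = 3533000 W
V = 127 / 3.6 = 35.2778 m/s
TE = 3533000 / 35.2778
TE = 100148.0 N

100148.0


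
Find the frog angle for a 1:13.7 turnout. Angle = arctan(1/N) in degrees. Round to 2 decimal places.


1/N = 1/13.7 = 0.072993
angle = arctan(0.072993) = 0.072863 rad
angle = 0.072863 * 180/pi = 4.17 degrees

4.17


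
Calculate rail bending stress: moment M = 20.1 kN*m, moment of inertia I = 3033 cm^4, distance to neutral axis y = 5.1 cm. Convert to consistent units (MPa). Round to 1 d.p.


Convert units:
M = 20.1 kN*m = 20100000 N*mm
y = 5.1 cm = 51 mm
I = 3033 cm^4 = 30330000 mm^4
sigma = 20100000 * 51 / 30330000
sigma = 33.8 MPa

33.8


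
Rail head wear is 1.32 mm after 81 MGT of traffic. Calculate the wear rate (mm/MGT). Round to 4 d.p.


Wear rate = total wear / cumulative tonnage
Rate = 1.32 / 81
Rate = 0.0163 mm/MGT

0.0163


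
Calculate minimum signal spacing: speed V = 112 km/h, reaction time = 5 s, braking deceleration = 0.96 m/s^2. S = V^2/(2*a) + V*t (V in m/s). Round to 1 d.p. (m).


V = 112 / 3.6 = 31.1111 m/s
Braking distance = 31.1111^2 / (2*0.96) = 504.1152 m
Sighting distance = 31.1111 * 5 = 155.5556 m
S = 504.1152 + 155.5556 = 659.7 m

659.7


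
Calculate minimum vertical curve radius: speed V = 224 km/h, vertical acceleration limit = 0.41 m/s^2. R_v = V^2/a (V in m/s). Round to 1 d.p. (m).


Convert speed: V = 224 / 3.6 = 62.2222 m/s
V^2 = 3871.6049 m^2/s^2
R_v = 3871.6049 / 0.41
R_v = 9442.9 m

9442.9


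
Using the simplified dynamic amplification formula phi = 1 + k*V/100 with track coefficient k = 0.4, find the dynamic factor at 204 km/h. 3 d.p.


phi = 1 + k * V / 100
phi = 1 + 0.4 * 204 / 100
phi = 1 + 0.816
phi = 1.816

1.816


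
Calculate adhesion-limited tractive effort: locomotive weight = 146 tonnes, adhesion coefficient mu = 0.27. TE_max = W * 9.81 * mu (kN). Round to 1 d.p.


TE_max = W * g * mu
TE_max = 146 * 9.81 * 0.27
TE_max = 1432.26 * 0.27
TE_max = 386.7 kN

386.7


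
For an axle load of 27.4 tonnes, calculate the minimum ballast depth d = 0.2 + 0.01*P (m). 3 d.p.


d = 0.2 + 0.01 * 27.4
d = 0.2 + 0.274
d = 0.474 m

0.474


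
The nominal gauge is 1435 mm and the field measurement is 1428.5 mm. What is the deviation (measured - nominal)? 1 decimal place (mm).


Deviation = measured - nominal
Deviation = 1428.5 - 1435
Deviation = -6.5 mm

-6.5


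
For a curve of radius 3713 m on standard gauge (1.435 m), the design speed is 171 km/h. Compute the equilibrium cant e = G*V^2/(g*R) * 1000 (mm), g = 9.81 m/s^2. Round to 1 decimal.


Convert speed: V = 171 / 3.6 = 47.5 m/s
Apply formula: e = 1.435 * 47.5^2 / (9.81 * 3713)
e = 1.435 * 2256.25 / 36424.53
e = 0.088888 m = 88.9 mm

88.9


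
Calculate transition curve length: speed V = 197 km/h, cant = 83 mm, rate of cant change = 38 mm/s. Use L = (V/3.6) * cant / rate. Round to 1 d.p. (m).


Convert speed: V = 197 / 3.6 = 54.7222 m/s
L = 54.7222 * 83 / 38
L = 4541.9444 / 38
L = 119.5 m

119.5


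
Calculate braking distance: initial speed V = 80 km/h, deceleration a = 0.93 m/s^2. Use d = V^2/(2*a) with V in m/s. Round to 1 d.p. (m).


Convert speed: V = 80 / 3.6 = 22.2222 m/s
V^2 = 493.8272
d = 493.8272 / (2 * 0.93)
d = 493.8272 / 1.86
d = 265.5 m

265.5


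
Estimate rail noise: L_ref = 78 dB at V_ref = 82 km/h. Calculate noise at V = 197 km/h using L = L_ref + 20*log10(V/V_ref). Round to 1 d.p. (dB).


V/V_ref = 197 / 82 = 2.402439
log10(2.402439) = 0.380652
20 * 0.380652 = 7.613
L = 78 + 7.613 = 85.6 dB

85.6


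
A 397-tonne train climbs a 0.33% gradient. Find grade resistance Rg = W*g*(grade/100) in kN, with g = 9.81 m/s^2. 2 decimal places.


Rg = W * 9.81 * grade / 100
Rg = 397 * 9.81 * 0.33 / 100
Rg = 3894.57 * 0.0033
Rg = 12.85 kN

12.85


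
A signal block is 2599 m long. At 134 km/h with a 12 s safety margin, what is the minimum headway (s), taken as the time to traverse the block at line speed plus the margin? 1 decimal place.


V = 134 / 3.6 = 37.2222 m/s
Block traversal time = 2599 / 37.2222 = 69.8239 s
Headway = 69.8239 + 12
Headway = 81.8 s

81.8


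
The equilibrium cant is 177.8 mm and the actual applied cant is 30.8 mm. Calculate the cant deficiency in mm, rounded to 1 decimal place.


Cant deficiency = equilibrium cant - actual cant
CD = 177.8 - 30.8
CD = 147.0 mm

147.0


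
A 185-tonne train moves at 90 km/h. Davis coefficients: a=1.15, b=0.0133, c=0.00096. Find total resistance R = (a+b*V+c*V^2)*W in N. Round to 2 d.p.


b*V = 0.0133 * 90 = 1.197
c*V^2 = 0.00096 * 8100 = 7.776
R_per_t = 1.15 + 1.197 + 7.776 = 10.123 N/t
R_total = 10.123 * 185 = 1872.76 N

1872.76


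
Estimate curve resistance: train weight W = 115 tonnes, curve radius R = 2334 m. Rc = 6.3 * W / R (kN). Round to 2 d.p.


Rc = 6.3 * W / R
Rc = 6.3 * 115 / 2334
Rc = 724.5 / 2334
Rc = 0.31 kN

0.31


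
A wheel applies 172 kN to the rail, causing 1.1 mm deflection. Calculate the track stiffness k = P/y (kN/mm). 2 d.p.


Track stiffness k = P / y
k = 172 / 1.1
k = 156.36 kN/mm

156.36


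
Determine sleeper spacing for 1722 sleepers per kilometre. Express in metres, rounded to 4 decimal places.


Spacing = 1000 m / number of sleepers
Spacing = 1000 / 1722
Spacing = 0.5807 m

0.5807


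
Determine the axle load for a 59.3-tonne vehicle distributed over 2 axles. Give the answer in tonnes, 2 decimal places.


Load per axle = total weight / number of axles
Load = 59.3 / 2
Load = 29.65 tonnes

29.65


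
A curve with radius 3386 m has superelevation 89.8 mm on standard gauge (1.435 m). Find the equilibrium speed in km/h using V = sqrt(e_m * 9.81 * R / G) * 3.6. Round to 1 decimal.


Convert cant: e = 89.8 mm = 0.0898 m
V_ms = sqrt(0.0898 * 9.81 * 3386 / 1.435)
V_ms = sqrt(2078.645344) = 45.5922 m/s
V = 45.5922 * 3.6 = 164.1 km/h

164.1


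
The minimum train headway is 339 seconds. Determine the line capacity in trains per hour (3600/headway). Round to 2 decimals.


Capacity = 3600 / headway
Capacity = 3600 / 339
Capacity = 10.62 trains/hour

10.62


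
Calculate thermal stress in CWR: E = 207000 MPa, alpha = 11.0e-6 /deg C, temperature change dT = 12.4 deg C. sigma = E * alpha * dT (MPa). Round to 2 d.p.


sigma = E * alpha * dT
sigma = 207000 * 11.0e-6 * 12.4
sigma = 2.277 * 12.4
sigma = 28.23 MPa

28.23


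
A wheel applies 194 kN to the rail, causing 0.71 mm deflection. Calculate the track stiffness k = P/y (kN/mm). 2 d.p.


Track stiffness k = P / y
k = 194 / 0.71
k = 273.24 kN/mm

273.24


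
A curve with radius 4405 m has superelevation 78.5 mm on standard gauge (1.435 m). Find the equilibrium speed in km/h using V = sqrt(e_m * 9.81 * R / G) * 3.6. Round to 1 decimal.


Convert cant: e = 78.5 mm = 0.0785 m
V_ms = sqrt(0.0785 * 9.81 * 4405 / 1.435)
V_ms = sqrt(2363.91946) = 48.6202 m/s
V = 48.6202 * 3.6 = 175.0 km/h

175.0


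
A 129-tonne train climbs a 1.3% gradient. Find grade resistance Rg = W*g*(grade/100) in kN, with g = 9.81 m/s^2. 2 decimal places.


Rg = W * 9.81 * grade / 100
Rg = 129 * 9.81 * 1.3 / 100
Rg = 1265.49 * 0.013
Rg = 16.45 kN

16.45


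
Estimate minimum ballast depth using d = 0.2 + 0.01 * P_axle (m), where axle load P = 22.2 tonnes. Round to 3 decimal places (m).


d = 0.2 + 0.01 * 22.2
d = 0.2 + 0.222
d = 0.422 m

0.422


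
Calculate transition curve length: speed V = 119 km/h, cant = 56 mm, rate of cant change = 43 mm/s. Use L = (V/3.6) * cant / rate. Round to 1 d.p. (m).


Convert speed: V = 119 / 3.6 = 33.0556 m/s
L = 33.0556 * 56 / 43
L = 1851.1111 / 43
L = 43.0 m

43.0


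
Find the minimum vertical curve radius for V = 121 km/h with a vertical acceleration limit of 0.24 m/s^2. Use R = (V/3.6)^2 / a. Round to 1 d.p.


Convert speed: V = 121 / 3.6 = 33.6111 m/s
V^2 = 1129.7068 m^2/s^2
R_v = 1129.7068 / 0.24
R_v = 4707.1 m

4707.1


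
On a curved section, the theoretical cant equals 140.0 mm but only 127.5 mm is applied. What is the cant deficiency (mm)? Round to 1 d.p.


Cant deficiency = equilibrium cant - actual cant
CD = 140.0 - 127.5
CD = 12.5 mm

12.5


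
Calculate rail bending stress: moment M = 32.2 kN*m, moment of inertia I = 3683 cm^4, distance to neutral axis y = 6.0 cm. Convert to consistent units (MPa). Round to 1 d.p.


Convert units:
M = 32.2 kN*m = 32200000 N*mm
y = 6.0 cm = 60 mm
I = 3683 cm^4 = 36830000 mm^4
sigma = 32200000 * 60 / 36830000
sigma = 52.5 MPa

52.5


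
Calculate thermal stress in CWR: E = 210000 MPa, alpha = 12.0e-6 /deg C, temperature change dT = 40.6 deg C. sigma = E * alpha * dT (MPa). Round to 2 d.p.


sigma = E * alpha * dT
sigma = 210000 * 12.0e-6 * 40.6
sigma = 2.52 * 40.6
sigma = 102.31 MPa

102.31


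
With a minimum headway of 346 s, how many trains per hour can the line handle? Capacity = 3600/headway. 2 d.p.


Capacity = 3600 / headway
Capacity = 3600 / 346
Capacity = 10.40 trains/hour

10.40


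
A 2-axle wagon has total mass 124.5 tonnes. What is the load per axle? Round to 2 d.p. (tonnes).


Load per axle = total weight / number of axles
Load = 124.5 / 2
Load = 62.25 tonnes

62.25


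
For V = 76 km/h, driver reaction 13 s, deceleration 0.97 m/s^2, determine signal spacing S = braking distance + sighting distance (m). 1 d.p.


V = 76 / 3.6 = 21.1111 m/s
Braking distance = 21.1111^2 / (2*0.97) = 229.7314 m
Sighting distance = 21.1111 * 13 = 274.4444 m
S = 229.7314 + 274.4444 = 504.2 m

504.2


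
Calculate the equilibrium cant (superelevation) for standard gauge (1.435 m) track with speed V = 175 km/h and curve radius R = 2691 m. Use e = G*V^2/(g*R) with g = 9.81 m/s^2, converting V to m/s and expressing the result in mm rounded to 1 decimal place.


Convert speed: V = 175 / 3.6 = 48.6111 m/s
Apply formula: e = 1.435 * 48.6111^2 / (9.81 * 2691)
e = 1.435 * 2363.0401 / 26398.71
e = 0.128452 m = 128.5 mm

128.5


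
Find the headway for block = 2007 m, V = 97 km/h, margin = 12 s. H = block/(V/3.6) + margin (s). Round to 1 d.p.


V = 97 / 3.6 = 26.9444 m/s
Block traversal time = 2007 / 26.9444 = 74.4866 s
Headway = 74.4866 + 12
Headway = 86.5 s

86.5


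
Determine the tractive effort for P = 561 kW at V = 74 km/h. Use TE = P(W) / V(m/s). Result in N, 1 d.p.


Convert: P = 561 kW = 561000 W
V = 74 / 3.6 = 20.5556 m/s
TE = 561000 / 20.5556
TE = 27291.9 N

27291.9


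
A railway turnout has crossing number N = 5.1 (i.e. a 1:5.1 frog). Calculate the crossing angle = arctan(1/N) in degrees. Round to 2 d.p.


1/N = 1/5.1 = 0.196078
angle = arctan(0.196078) = 0.193622 rad
angle = 0.193622 * 180/pi = 11.09 degrees

11.09


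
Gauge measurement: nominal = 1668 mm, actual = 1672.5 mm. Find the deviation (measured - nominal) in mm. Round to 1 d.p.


Deviation = measured - nominal
Deviation = 1672.5 - 1668
Deviation = 4.5 mm

4.5


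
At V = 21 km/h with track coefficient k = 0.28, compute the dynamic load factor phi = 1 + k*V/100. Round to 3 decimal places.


phi = 1 + k * V / 100
phi = 1 + 0.28 * 21 / 100
phi = 1 + 0.0588
phi = 1.059

1.059


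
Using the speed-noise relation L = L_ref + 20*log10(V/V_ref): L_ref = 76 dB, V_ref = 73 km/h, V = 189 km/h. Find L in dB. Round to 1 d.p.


V/V_ref = 189 / 73 = 2.589041
log10(2.589041) = 0.413139
20 * 0.413139 = 8.2628
L = 76 + 8.2628 = 84.3 dB

84.3


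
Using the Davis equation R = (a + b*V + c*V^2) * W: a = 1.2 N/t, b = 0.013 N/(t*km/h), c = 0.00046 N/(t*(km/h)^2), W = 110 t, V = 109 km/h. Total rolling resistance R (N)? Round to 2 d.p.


b*V = 0.013 * 109 = 1.417
c*V^2 = 0.00046 * 11881 = 5.46526
R_per_t = 1.2 + 1.417 + 5.46526 = 8.08226 N/t
R_total = 8.08226 * 110 = 889.05 N

889.05


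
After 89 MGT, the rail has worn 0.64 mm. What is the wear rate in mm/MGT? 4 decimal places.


Wear rate = total wear / cumulative tonnage
Rate = 0.64 / 89
Rate = 0.0072 mm/MGT

0.0072


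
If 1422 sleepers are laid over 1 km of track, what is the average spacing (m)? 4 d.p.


Spacing = 1000 m / number of sleepers
Spacing = 1000 / 1422
Spacing = 0.7032 m

0.7032


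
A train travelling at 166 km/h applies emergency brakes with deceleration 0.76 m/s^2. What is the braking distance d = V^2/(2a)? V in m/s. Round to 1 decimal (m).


Convert speed: V = 166 / 3.6 = 46.1111 m/s
V^2 = 2126.2346
d = 2126.2346 / (2 * 0.76)
d = 2126.2346 / 1.52
d = 1398.8 m

1398.8


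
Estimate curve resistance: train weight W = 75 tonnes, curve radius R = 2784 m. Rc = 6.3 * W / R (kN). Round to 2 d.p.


Rc = 6.3 * W / R
Rc = 6.3 * 75 / 2784
Rc = 472.5 / 2784
Rc = 0.17 kN

0.17


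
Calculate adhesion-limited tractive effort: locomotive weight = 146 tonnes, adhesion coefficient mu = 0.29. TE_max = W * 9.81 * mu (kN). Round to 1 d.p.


TE_max = W * g * mu
TE_max = 146 * 9.81 * 0.29
TE_max = 1432.26 * 0.29
TE_max = 415.4 kN

415.4


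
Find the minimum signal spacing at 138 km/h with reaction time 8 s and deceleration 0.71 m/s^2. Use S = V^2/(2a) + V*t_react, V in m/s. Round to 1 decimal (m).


V = 138 / 3.6 = 38.3333 m/s
Braking distance = 38.3333^2 / (2*0.71) = 1034.82 m
Sighting distance = 38.3333 * 8 = 306.6667 m
S = 1034.82 + 306.6667 = 1341.5 m

1341.5


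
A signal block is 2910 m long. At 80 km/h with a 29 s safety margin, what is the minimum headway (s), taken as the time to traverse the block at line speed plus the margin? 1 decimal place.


V = 80 / 3.6 = 22.2222 m/s
Block traversal time = 2910 / 22.2222 = 130.95 s
Headway = 130.95 + 29
Headway = 160.0 s

160.0


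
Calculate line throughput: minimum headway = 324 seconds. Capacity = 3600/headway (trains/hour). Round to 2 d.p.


Capacity = 3600 / headway
Capacity = 3600 / 324
Capacity = 11.11 trains/hour

11.11


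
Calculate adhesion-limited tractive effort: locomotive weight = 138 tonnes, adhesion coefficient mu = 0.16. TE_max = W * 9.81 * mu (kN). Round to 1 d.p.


TE_max = W * g * mu
TE_max = 138 * 9.81 * 0.16
TE_max = 1353.78 * 0.16
TE_max = 216.6 kN

216.6


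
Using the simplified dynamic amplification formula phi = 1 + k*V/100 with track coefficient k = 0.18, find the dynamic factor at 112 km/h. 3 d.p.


phi = 1 + k * V / 100
phi = 1 + 0.18 * 112 / 100
phi = 1 + 0.2016
phi = 1.202

1.202


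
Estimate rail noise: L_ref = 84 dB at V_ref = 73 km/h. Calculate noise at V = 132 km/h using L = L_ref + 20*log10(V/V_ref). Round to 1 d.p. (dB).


V/V_ref = 132 / 73 = 1.808219
log10(1.808219) = 0.257251
20 * 0.257251 = 5.145
L = 84 + 5.145 = 89.1 dB

89.1


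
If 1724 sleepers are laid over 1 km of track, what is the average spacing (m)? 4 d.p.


Spacing = 1000 m / number of sleepers
Spacing = 1000 / 1724
Spacing = 0.5800 m

0.5800


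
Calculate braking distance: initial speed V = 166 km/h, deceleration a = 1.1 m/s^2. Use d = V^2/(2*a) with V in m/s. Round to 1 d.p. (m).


Convert speed: V = 166 / 3.6 = 46.1111 m/s
V^2 = 2126.2346
d = 2126.2346 / (2 * 1.1)
d = 2126.2346 / 2.2
d = 966.5 m

966.5


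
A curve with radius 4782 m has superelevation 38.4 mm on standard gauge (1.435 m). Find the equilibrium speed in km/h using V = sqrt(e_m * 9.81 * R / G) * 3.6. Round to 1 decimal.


Convert cant: e = 38.4 mm = 0.0384 m
V_ms = sqrt(0.0384 * 9.81 * 4782 / 1.435)
V_ms = sqrt(1255.329985) = 35.4306 m/s
V = 35.4306 * 3.6 = 127.6 km/h

127.6


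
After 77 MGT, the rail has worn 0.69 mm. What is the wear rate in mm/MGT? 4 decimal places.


Wear rate = total wear / cumulative tonnage
Rate = 0.69 / 77
Rate = 0.0090 mm/MGT

0.0090


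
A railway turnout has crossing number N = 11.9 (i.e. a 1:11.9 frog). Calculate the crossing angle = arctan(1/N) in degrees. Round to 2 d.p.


1/N = 1/11.9 = 0.084034
angle = arctan(0.084034) = 0.083837 rad
angle = 0.083837 * 180/pi = 4.80 degrees

4.80


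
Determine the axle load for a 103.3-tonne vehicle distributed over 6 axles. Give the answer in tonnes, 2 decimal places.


Load per axle = total weight / number of axles
Load = 103.3 / 6
Load = 17.22 tonnes

17.22


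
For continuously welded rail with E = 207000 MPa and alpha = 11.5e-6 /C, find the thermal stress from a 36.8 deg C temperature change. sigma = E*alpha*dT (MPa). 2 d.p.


sigma = E * alpha * dT
sigma = 207000 * 11.5e-6 * 36.8
sigma = 2.3805 * 36.8
sigma = 87.60 MPa

87.60


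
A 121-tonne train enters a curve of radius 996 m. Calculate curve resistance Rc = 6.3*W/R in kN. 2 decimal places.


Rc = 6.3 * W / R
Rc = 6.3 * 121 / 996
Rc = 762.3 / 996
Rc = 0.77 kN

0.77


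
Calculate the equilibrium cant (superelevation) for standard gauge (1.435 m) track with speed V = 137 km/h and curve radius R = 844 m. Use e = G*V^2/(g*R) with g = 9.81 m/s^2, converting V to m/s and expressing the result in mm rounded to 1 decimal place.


Convert speed: V = 137 / 3.6 = 38.0556 m/s
Apply formula: e = 1.435 * 38.0556^2 / (9.81 * 844)
e = 1.435 * 1448.2253 / 8279.64
e = 0.251002 m = 251.0 mm

251.0


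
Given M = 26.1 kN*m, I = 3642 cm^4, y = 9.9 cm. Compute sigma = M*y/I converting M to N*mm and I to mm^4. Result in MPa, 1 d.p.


Convert units:
M = 26.1 kN*m = 26100000 N*mm
y = 9.9 cm = 99 mm
I = 3642 cm^4 = 36420000 mm^4
sigma = 26100000 * 99 / 36420000
sigma = 70.9 MPa

70.9


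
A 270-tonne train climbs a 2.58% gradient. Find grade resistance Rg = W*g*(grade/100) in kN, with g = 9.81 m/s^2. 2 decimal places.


Rg = W * 9.81 * grade / 100
Rg = 270 * 9.81 * 2.58 / 100
Rg = 2648.7 * 0.0258
Rg = 68.34 kN

68.34


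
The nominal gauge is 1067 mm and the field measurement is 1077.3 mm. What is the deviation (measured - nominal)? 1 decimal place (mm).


Deviation = measured - nominal
Deviation = 1077.3 - 1067
Deviation = 10.3 mm

10.3


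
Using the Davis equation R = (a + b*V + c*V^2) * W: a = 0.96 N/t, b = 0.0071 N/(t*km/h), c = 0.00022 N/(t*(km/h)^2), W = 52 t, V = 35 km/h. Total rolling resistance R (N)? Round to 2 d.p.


b*V = 0.0071 * 35 = 0.2485
c*V^2 = 0.00022 * 1225 = 0.2695
R_per_t = 0.96 + 0.2485 + 0.2695 = 1.478 N/t
R_total = 1.478 * 52 = 76.86 N

76.86


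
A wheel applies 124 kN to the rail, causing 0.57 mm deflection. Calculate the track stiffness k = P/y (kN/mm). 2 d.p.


Track stiffness k = P / y
k = 124 / 0.57
k = 217.54 kN/mm

217.54


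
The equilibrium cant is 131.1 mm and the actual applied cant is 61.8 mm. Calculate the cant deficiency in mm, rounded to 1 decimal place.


Cant deficiency = equilibrium cant - actual cant
CD = 131.1 - 61.8
CD = 69.3 mm

69.3


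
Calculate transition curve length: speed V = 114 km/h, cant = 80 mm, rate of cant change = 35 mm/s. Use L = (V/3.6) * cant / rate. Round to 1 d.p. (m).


Convert speed: V = 114 / 3.6 = 31.6667 m/s
L = 31.6667 * 80 / 35
L = 2533.3333 / 35
L = 72.4 m

72.4


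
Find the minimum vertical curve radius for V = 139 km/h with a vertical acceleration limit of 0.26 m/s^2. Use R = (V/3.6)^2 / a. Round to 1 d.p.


Convert speed: V = 139 / 3.6 = 38.6111 m/s
V^2 = 1490.8179 m^2/s^2
R_v = 1490.8179 / 0.26
R_v = 5733.9 m

5733.9
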